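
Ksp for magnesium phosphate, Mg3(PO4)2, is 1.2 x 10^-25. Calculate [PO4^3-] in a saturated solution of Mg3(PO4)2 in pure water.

8.1 × 10^-6 M

Mg3(PO4)2(s) ⇌ 3 Mg^2+(aq) + 2 PO4^3-(aq)
Ksp = [Mg^2+]^3[PO4^3-]^2
With molar solubility s: [Mg^2+] = 3s, [PO4^3-] = 2s.
So Ksp = (3s)^3 × (2s)^2 = 108s^5
s = (1.2 x 10^-25 / 108)^(1/5) = 4.07 × 10^-6 M
[PO4^3-] = 2s = 8.1 × 10^-6 M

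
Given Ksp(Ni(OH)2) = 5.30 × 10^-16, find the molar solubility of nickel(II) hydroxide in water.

Ni(OH)2(s) ⇌ Ni^2+(aq) + 2 OH^-(aq)
Ksp = [Ni^2+][OH^-]^2
For each mole of Ni(OH)2 that dissolves: [Ni^2+] = s, [OH^-] = 2s.
Ksp = s(2s)^2 = 4s^3
s = (5.30 × 10^-16 / 4)^(1/3) = 5.10 x 10^-6 M

s = 5.10e-6 M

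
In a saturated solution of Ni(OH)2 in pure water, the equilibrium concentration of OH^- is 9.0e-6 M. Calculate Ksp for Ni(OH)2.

Ni(OH)2(s) <=> Ni^2+(aq) + 2 OH^-(aq)
Stoichiometry gives [Ni^2+] = (1/2)[OH^-] = 4.50 x 10^-6 M.
Ksp = [Ni^2+][OH^-]^2
Ksp = 4.50 x 10^-6 × (9.0 × 10^-6)^2 = 3.6 × 10^-16

Ksp ≈ 3.6e-16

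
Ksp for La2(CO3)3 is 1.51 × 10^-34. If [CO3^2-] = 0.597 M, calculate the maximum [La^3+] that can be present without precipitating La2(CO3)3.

La2(CO3)3(s) ⇌ 2 La^3+(aq) + 3 CO3^2-(aq)
Ksp = [La^3+]^2[CO3^2-]^3
Precipitation begins when Q = Ksp. With [CO3^2-] = 0.597 M:
1.51 × 10^-34 = (0.597)^3 × [La^3+]^2
[La^3+] = (1.51 × 10^-34 / 2.128 × 10^-1)^(1/2) = 2.66 × 10^-17 M

[La^3+] ≈ 2.66 x 10^-17 M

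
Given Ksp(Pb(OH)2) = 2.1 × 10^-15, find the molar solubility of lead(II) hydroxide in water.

s = 8.1 × 10^-6 M

Pb(OH)2(s) <=> Pb^2+(aq) + 2 OH^-(aq)
Ksp = [Pb^2+][OH^-]^2
With molar solubility s: [Pb^2+] = s, [OH^-] = 2s.
So Ksp = s × (2s)^2 = 4s^3
Solving, s = (2.1 × 10^-15/4)^(1/3) = 8.1 × 10^-6 M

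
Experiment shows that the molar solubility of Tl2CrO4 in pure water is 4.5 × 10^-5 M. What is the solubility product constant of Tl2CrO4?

Tl2CrO4(s) <=> 2 Tl^+(aq) + CrO4^2-(aq)
With molar solubility s: [Tl^+] = 2s, [CrO4^2-] = s.
Ksp = [Tl^+]^2[CrO4^2-]
Substituting: Ksp = (2s)^2s = 4s^3
With s = 4.5 × 10^-5: Ksp = 3.6 × 10^-13

Ksp = 3.6 x 10^-13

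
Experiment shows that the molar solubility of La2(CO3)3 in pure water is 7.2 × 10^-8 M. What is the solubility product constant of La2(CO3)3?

La2(CO3)3(s) ⇌ 2 La^3+ + 3 CO3^2-
With molar solubility s: [La^3+] = 2s, [CO3^2-] = 3s.
Ksp = [La^3+]^2[CO3^2-]^3
Substituting: Ksp = (2s)^2(3s)^3 = 108s^5
With s = 7.2 × 10^-8: Ksp = 2.1 × 10^-34

2.1e-34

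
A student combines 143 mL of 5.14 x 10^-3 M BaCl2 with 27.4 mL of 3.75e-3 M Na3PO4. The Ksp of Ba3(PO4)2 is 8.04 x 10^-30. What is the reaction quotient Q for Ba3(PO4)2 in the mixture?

Total volume = 143 + 27.4 = 170.4 mL.
[Ba^2+] = 5.14 x 10^-3 × (143/170.4) = 4.313 × 10^-3 M
[PO4^3-] = 3.75 × 10^-3 × (27.4/170.4) = 6.030 x 10^-4 M
Ba3(PO4)2(s) ⇌ 3 Ba^2+ + 2 PO4^3-, so Q = [Ba^2+]^3[PO4^3-]^2
Q = (4.313 x 10^-3)^3(6.030 × 10^-4)^2 = 2.92 x 10^-14
Q > Ksp, so Ba3(PO4)2 will precipitate.

Q ≈ 2.92e-14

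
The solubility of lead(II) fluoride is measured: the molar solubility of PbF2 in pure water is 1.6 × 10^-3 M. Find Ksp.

1.6 × 10^-8

PbF2(s) ⇌ Pb^2+ + 2 F^-
Let s = molar solubility. Then [Pb^2+] = s and [F^-] = 2s.
Ksp = [Pb^2+][F^-]^2
Substituting: Ksp = s(2s)^2 = 4s^3
With s = 1.6 × 10^-3: Ksp = 1.6 x 10^-8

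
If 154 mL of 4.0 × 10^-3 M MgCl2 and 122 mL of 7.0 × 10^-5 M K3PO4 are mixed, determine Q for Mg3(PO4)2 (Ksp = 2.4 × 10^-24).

Total volume = 154 + 122 = 276 mL.
[Mg^2+] = 4.0 × 10^-3 × (154/276) = 2.23 × 10^-3 M
[PO4^3-] = 7.0 × 10^-5 × (122/276) = 3.09 × 10^-5 M
Mg3(PO4)2(s) <=> 3 Mg^2+ + 2 PO4^3-, so Q = [Mg^2+]^3[PO4^3-]^2
Q = (2.23 × 10^-3)^3(3.09 × 10^-5)^2 = 1.1 × 10^-17
Q > Ksp, so Mg3(PO4)2 will precipitate.

1.1 × 10^-17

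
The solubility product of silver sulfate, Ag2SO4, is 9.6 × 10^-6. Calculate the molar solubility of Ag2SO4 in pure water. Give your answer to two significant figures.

1.3 × 10^-2 M

Ag2SO4(s) ⇌ 2 Ag^+(aq) + SO4^2-(aq)
Ksp = [Ag^+]^2[SO4^2-]
With molar solubility s: [Ag^+] = 2s, [SO4^2-] = s.
Substituting: Ksp = (2s)^2s = 4s^3
s = (9.6 × 10^-6 / 4)^(1/3) = 1.3 x 10^-2 M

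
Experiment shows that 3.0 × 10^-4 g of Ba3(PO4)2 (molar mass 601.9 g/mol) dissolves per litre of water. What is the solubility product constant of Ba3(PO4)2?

Molar solubility s = (3.0 x 10^-4 g/L) / (601.9 g/mol) = 4.98 x 10^-7 M.
Ba3(PO4)2(s) ⇌ 3 Ba^2+ + 2 PO4^3-
If s mol/L of Ba3(PO4)2 dissolves, [Ba^2+] = 3s and [PO4^3-] = 2s.
Ksp = [Ba^2+]^3[PO4^3-]^2
Substituting: Ksp = (3s)^3(2s)^2 = 108s^5
With s = 4.98 × 10^-7: Ksp = 3.3 x 10^-30

Ksp = 3.3 x 10^-30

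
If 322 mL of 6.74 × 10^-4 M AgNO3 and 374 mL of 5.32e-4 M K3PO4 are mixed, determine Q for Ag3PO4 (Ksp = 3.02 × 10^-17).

Total volume = 322 + 374 = 696 mL.
[Ag^+] = 6.74 × 10^-4 × (322/696) = 3.118 × 10^-4 M
[PO4^3-] = 5.32 × 10^-4 × (374/696) = 2.859 x 10^-4 M
Ag3PO4(s) ⇌ 3 Ag^+(aq) + PO4^3-(aq), so Q = [Ag^+]^3[PO4^3-]
Q = (3.118 × 10^-4)^3(2.859 × 10^-4) = 8.67 x 10^-15
Q > Ksp, so Ag3PO4 will precipitate.

Q = 8.67e-15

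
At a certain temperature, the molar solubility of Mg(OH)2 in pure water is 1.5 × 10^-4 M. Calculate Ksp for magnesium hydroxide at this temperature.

Ksp ≈ 1.4 × 10^-11

Mg(OH)2(s) ⇌ Mg^2+ + 2 OH^-
Let s = molar solubility. Then [Mg^2+] = s and [OH^-] = 2s.
Ksp = [Mg^2+][OH^-]^2
Ksp = s(2s)^2 = 4s^3
Ksp = 4 × (1.5 × 10^-4)^3 = 1.4 × 10^-11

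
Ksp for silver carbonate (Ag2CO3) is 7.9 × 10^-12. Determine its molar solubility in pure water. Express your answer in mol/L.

Ag2CO3(s) ⇌ 2 Ag^+(aq) + CO3^2-(aq)
Ksp = [Ag^+]^2[CO3^2-]
Let s = molar solubility. Then [Ag^+] = 2s and [CO3^2-] = s.
Substituting: Ksp = (2s)^2s = 4s^3
s^3 = 7.9 × 10^-12 / 4, so s = 1.3 × 10^-4 M

1.3 × 10^-4 M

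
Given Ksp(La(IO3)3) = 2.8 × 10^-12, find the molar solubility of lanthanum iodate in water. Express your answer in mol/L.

La(IO3)3(s) <=> La^3+ + 3 IO3^-
Ksp = [La^3+][IO3^-]^3
If s mol/L of La(IO3)3 dissolves, [La^3+] = s and [IO3^-] = 3s.
So Ksp = s × (3s)^3 = 27s^4
s^4 = 2.8 × 10^-12 / 27, so s = 5.7 × 10^-4 M

s ≈ 5.7 x 10^-4 M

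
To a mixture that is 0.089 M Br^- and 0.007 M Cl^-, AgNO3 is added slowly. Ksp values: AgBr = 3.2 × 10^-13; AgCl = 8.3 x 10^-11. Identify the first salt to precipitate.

Precipitation of each salt starts when its ion product equals its Ksp.
For AgBr: 3.2 × 10^-13 = 0.089 × [Ag^+]  ⇒  [Ag^+] = 3.6 x 10^-12 M.
For AgCl: 8.3 x 10^-11 = 0.007 × [Ag^+]  ⇒  [Ag^+] = 1.2 x 10^-8 M.
The salt with the lower threshold [Ag^+] precipitates first: AgBr.

AgBr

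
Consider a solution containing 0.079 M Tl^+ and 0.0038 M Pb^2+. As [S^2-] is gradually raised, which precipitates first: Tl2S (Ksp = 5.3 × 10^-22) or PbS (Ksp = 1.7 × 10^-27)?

PbS

Each salt begins to precipitate when Q = Ksp, i.e. when [S^2-] reaches its threshold.
For Tl2S: 5.3 × 10^-22 = (0.079)^2 × [S^2-]  ⇒  [S^2-] = 8.5 × 10^-20 M.
For PbS: 1.7 × 10^-27 = 0.0038 × [S^2-]  ⇒  [S^2-] = 4.5 × 10^-25 M.
The salt with the lower threshold [S^2-] precipitates first: PbS.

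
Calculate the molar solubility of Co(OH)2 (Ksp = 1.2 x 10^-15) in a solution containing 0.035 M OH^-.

Co(OH)2(s) ⇌ Co^2+(aq) + 2 OH^-(aq)
Ksp = [Co^2+][OH^-]^2
If s mol/L dissolves here, [Co^2+] = s, [OH^-] = 0.035 + 2s ≈ 0.035 (since the OH^- already present dominates).
Ksp ≈ s × (0.035)^2
s = 9.8 × 10^-13 M
Check: 2s = 2.0 × 10^-12 ≪ 0.035, so the approximation is valid.

9.8e-13 M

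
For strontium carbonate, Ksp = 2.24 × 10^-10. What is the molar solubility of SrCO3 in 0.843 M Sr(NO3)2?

2.66 × 10^-10 M

SrCO3(s) ⇌ Sr^2+ + CO3^2-
Ksp = [Sr^2+][CO3^2-]
If s mol/L dissolves here, [Sr^2+] = 0.843 + s ≈ 0.843, [CO3^2-] = s (Ksp is small, so little additional dissolves).
Ksp ≈ 0.843 × s
s = 2.66 × 10^-10 M
Check: s = 2.7 x 10^-10 ≪ 0.843, so the approximation is valid.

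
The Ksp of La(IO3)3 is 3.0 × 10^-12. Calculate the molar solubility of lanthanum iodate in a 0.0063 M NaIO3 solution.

La(IO3)3(s) ⇌ La^3+(aq) + 3 IO3^-(aq)
Ksp = [La^3+][IO3^-]^3
Let s be the molar solubility in this solution. [La^3+] = s, [IO3^-] = 0.0063 + 3s ≈ 0.0063 (Ksp is small, so little additional dissolves).
Ksp ≈ s × (0.0063)^3
s = 1.2 × 10^-5 M
Check: 3s = 3.6 × 10^-5 ≪ 0.0063, so the approximation is valid.

s ≈ 1.2 × 10^-5 M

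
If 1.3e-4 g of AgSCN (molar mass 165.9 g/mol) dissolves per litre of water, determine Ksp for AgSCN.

Ksp ≈ 6.1 x 10^-13

Molar solubility s = (1.3 x 10^-4 g/L) / (165.9 g/mol) = 7.84 × 10^-7 M.
AgSCN(s) ⇌ Ag^+ + SCN^-
Let s = molar solubility. Then [Ag^+] = s and [SCN^-] = s.
Ksp = [Ag^+][SCN^-]
Ksp = s × s = s^2
With s = 7.84 × 10^-7: Ksp = 6.1 × 10^-13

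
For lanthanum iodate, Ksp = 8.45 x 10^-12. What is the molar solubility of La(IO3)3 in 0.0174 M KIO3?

La(IO3)3(s) <=> La^3+(aq) + 3 IO3^-(aq)
Ksp = [La^3+][IO3^-]^3
Let s = moles of La(IO3)3 that dissolve per litre. [La^3+] = s, [IO3^-] = 0.0174 + 3s ≈ 0.0174 (since IO3^- from KIO3 dominates).
Ksp ≈ s × (0.0174)^3
s = 1.60 x 10^-6 M
Check: 3s = 4.8 x 10^-6 ≪ 0.0174, so the approximation is valid.

s = 1.60 × 10^-6 M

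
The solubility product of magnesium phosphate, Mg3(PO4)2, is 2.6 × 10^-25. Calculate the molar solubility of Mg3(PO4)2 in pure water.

Mg3(PO4)2(s) ⇌ 3 Mg^2+ + 2 PO4^3-
Ksp = [Mg^2+]^3[PO4^3-]^2
If s mol/L of Mg3(PO4)2 dissolves, [Mg^2+] = 3s and [PO4^3-] = 2s.
Ksp = (3s)^3(2s)^2 = 108s^5
s^5 = 2.6 × 10^-25 / 108, so s = 4.7 × 10^-6 M

4.7 × 10^-6 M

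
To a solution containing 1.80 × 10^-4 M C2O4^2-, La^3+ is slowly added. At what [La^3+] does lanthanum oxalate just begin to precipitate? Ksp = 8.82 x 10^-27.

3.89e-8 M

La2(C2O4)3(s) ⇌ 2 La^3+(aq) + 3 C2O4^2-(aq)
Ksp = [La^3+]^2[C2O4^2-]^3
Precipitation begins when Q = Ksp. With [C2O4^2-] = 1.80 × 10^-4 M:
8.82 x 10^-27 = (1.80 × 10^-4)^3 × [La^3+]^2
[La^3+] = (8.82 x 10^-27 / 5.832 × 10^-12)^(1/2) = 3.89 x 10^-8 M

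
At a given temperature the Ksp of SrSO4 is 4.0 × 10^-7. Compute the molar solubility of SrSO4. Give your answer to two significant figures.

s = 6.3 x 10^-4 M

SrSO4(s) <=> Sr^2+(aq) + SO4^2-(aq)
Ksp = [Sr^2+][SO4^2-]
If s mol/L of SrSO4 dissolves, [Sr^2+] = s and [SO4^2-] = s.
Ksp = (s)(s) = s^2
s = √(4.0 × 10^-7) = 6.3 × 10^-4 M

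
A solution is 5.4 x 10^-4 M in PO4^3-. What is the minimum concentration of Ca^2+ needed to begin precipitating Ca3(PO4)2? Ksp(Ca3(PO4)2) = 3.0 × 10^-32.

Ca3(PO4)2(s) ⇌ 3 Ca^2+(aq) + 2 PO4^3-(aq)
Ksp = [Ca^2+]^3[PO4^3-]^2
Precipitation begins when Q = Ksp. With [PO4^3-] = 5.4 x 10^-4 M:
3.0 × 10^-32 = (5.4 x 10^-4)^2 × [Ca^2+]^3
[Ca^2+] = (3.0 × 10^-32 / 2.92 × 10^-7)^(1/3) = 4.7 × 10^-9 M

[Ca^2+] ≈ 4.7e-9 M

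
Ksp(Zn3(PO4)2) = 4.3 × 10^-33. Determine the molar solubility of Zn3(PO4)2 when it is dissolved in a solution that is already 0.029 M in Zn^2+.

Zn3(PO4)2(s) ⇌ 3 Zn^2+ + 2 PO4^3-
Ksp = [Zn^2+]^3[PO4^3-]^2
Let s be the molar solubility in this solution. [Zn^2+] = 0.029 + 3s ≈ 0.029, [PO4^3-] = 2s (since the Zn^2+ already present dominates).
Ksp ≈ (0.029)^3 × (2s)^2
s = 6.6 × 10^-15 M
Check: 3s = 2.0 × 10^-14 ≪ 0.029, so the approximation is valid.

6.6e-15 M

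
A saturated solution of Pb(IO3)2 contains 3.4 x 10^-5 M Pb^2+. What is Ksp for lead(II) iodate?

Ksp ≈ 1.6 x 10^-13

Pb(IO3)2(s) ⇌ Pb^2+(aq) + 2 IO3^-(aq)
Stoichiometry gives [IO3^-] = (2/1)[Pb^2+] = 6.80 × 10^-5 M.
Ksp = [Pb^2+][IO3^-]^2
Ksp = 3.4 × 10^-5 × (6.80 x 10^-5)^2 = 1.6 × 10^-13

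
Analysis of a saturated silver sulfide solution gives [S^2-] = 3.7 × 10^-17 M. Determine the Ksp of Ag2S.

2.0 × 10^-49

Ag2S(s) <=> 2 Ag^+(aq) + S^2-(aq)
Stoichiometry gives [Ag^+] = (2/1)[S^2-] = 7.40 × 10^-17 M.
Ksp = [Ag^+]^2[S^2-]
Ksp = (7.40 × 10^-17)^2 × 3.7 x 10^-17 = 2.0 × 10^-49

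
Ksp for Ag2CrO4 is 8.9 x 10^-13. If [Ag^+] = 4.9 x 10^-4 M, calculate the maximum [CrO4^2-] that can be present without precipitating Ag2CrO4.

3.7 x 10^-6 M

Ag2CrO4(s) ⇌ 2 Ag^+ + CrO4^2-
Ksp = [Ag^+]^2[CrO4^2-]
Precipitation begins when Q = Ksp. With [Ag^+] = 4.9 x 10^-4 M:
8.9 x 10^-13 = (4.9 x 10^-4)^2 × [CrO4^2-]
[CrO4^2-] = (8.9 x 10^-13 / 2.40 × 10^-7) = 3.7 × 10^-6 M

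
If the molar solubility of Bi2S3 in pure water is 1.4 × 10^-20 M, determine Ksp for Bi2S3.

5.8e-98

Bi2S3(s) ⇌ 2 Bi^3+(aq) + 3 S^2-(aq)
For each mole of Bi2S3 that dissolves: [Bi^3+] = 2s, [S^2-] = 3s.
Ksp = [Bi^3+]^2[S^2-]^3
So Ksp = (2s)^2 × (3s)^3 = 108s^5
Ksp = 108 × (1.4 × 10^-20)^5 = 5.8 × 10^-98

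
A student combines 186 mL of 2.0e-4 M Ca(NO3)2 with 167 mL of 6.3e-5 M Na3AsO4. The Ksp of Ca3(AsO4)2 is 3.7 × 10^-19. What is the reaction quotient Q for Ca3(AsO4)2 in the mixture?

Total volume = 186 + 167 = 353 mL.
[Ca^2+] = 2.0 × 10^-4 × (186/353) = 1.05 x 10^-4 M
[AsO4^3-] = 6.3 × 10^-5 × (167/353) = 2.98 × 10^-5 M
Ca3(AsO4)2(s) ⇌ 3 Ca^2+(aq) + 2 AsO4^3-(aq), so Q = [Ca^2+]^3[AsO4^3-]^2
Q = (1.05 × 10^-4)^3(2.98 x 10^-5)^2 = 1.0 × 10^-21
Q < Ksp, so no precipitate of Ca3(AsO4)2 forms.

1.0 x 10^-21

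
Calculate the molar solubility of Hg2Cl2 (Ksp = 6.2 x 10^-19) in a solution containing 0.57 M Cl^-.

s = 1.9 × 10^-18 M

Hg2Cl2(s) ⇌ Hg2^2+(aq) + 2 Cl^-(aq)
Ksp = [Hg2^2+][Cl^-]^2
Let s be the molar solubility in this solution. [Hg2^2+] = s, [Cl^-] = 0.57 + 2s ≈ 0.57 (since the Cl^- already present dominates).
Ksp ≈ s × (0.57)^2
s = 1.9 × 10^-18 M
Check: 2s = 3.8 × 10^-18 ≪ 0.57, so the approximation is valid.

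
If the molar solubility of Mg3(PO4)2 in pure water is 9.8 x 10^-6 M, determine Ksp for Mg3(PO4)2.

Mg3(PO4)2(s) ⇌ 3 Mg^2+(aq) + 2 PO4^3-(aq)
With molar solubility s: [Mg^2+] = 3s, [PO4^3-] = 2s.
Ksp = [Mg^2+]^3[PO4^3-]^2
So Ksp = (3s)^3 × (2s)^2 = 108s^5
With s = 9.8 × 10^-6: Ksp = 9.8 x 10^-24

9.8 x 10^-24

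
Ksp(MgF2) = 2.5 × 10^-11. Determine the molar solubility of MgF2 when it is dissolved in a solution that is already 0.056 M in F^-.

MgF2(s) ⇌ Mg^2+ + 2 F^-
Ksp = [Mg^2+][F^-]^2
If s mol/L dissolves here, [Mg^2+] = s, [F^-] = 0.056 + 2s ≈ 0.056 (common-ion effect: F^- is already 0.056 M).
Ksp ≈ s × (0.056)^2
s = 8.0 × 10^-9 M
Check: 2s = 1.6 × 10^-8 ≪ 0.056, so the approximation is valid.

s ≈ 8.0 × 10^-9 M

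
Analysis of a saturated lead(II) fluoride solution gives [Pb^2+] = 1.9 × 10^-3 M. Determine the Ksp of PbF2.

Ksp ≈ 2.7e-8

PbF2(s) ⇌ Pb^2+ + 2 F^-
Stoichiometry gives [F^-] = (2/1)[Pb^2+] = 3.80 x 10^-3 M.
Ksp = [Pb^2+][F^-]^2
Ksp = 1.9 x 10^-3 × (3.80 × 10^-3)^2 = 2.7 x 10^-8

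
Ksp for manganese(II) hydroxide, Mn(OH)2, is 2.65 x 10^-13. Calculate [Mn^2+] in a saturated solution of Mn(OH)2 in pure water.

Mn(OH)2(s) <=> Mn^2+(aq) + 2 OH^-(aq)
Ksp = [Mn^2+][OH^-]^2
With molar solubility s: [Mn^2+] = s, [OH^-] = 2s.
Substituting: Ksp = s(2s)^2 = 4s^3
s = (2.65 x 10^-13 / 4)^(1/3) = 4.046 × 10^-5 M
[Mn^2+] = s = 4.05 × 10^-5 M

[Mn^2+] = 4.05 x 10^-5 M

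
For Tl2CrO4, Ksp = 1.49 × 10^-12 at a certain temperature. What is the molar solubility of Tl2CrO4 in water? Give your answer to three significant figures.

s = 7.20 × 10^-5 M

Tl2CrO4(s) <=> 2 Tl^+ + CrO4^2-
Ksp = [Tl^+]^2[CrO4^2-]
With molar solubility s: [Tl^+] = 2s, [CrO4^2-] = s.
Substituting: Ksp = (2s)^2s = 4s^3
s = (1.49 × 10^-12 / 4)^(1/3) = 7.20 x 10^-5 M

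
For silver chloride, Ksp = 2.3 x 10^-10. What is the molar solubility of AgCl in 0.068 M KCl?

s = 3.4 x 10^-9 M

AgCl(s) ⇌ Ag^+(aq) + Cl^-(aq)
Ksp = [Ag^+][Cl^-]
Let s = moles of AgCl that dissolve per litre. [Ag^+] = s, [Cl^-] = 0.068 + s ≈ 0.068 (Ksp is small, so little additional dissolves).
Ksp ≈ s × 0.068
s = 3.4 x 10^-9 M
Check: s = 3.4 × 10^-9 ≪ 0.068, so the approximation is valid.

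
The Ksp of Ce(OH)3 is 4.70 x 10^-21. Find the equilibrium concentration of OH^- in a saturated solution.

Ce(OH)3(s) ⇌ Ce^3+ + 3 OH^-
Ksp = [Ce^3+][OH^-]^3
If s mol/L of Ce(OH)3 dissolves, [Ce^3+] = s and [OH^-] = 3s.
Ksp = s(3s)^3 = 27s^4
s = (4.70 x 10^-21 / 27)^(1/4) = 3.632 x 10^-6 M
[OH^-] = 3s = 1.09 × 10^-5 M

[OH^-] ≈ 1.09e-5 M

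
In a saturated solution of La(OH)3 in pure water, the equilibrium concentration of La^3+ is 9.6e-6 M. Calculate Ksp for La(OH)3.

La(OH)3(s) <=> La^3+(aq) + 3 OH^-(aq)
Stoichiometry gives [OH^-] = (3/1)[La^3+] = 2.88 × 10^-5 M.
Ksp = [La^3+][OH^-]^3
Ksp = 9.6 × 10^-6 × (2.88 x 10^-5)^3 = 2.3 x 10^-19

Ksp = 2.3 × 10^-19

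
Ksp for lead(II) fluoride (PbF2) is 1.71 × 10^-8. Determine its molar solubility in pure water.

s = 1.62e-3 M

PbF2(s) ⇌ Pb^2+ + 2 F^-
Ksp = [Pb^2+][F^-]^2
With molar solubility s: [Pb^2+] = s, [F^-] = 2s.
So Ksp = s × (2s)^2 = 4s^3
s = (1.71 × 10^-8 / 4)^(1/3) = 1.62 x 10^-3 M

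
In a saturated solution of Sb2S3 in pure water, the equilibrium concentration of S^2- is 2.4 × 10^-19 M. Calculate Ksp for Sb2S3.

Ksp ≈ 3.5 × 10^-94

Sb2S3(s) <=> 2 Sb^3+ + 3 S^2-
Stoichiometry gives [Sb^3+] = (2/3)[S^2-] = 1.60 × 10^-19 M.
Ksp = [Sb^3+]^2[S^2-]^3
Ksp = (1.60 × 10^-19)^2 × (2.4 x 10^-19)^3 = 3.5 × 10^-94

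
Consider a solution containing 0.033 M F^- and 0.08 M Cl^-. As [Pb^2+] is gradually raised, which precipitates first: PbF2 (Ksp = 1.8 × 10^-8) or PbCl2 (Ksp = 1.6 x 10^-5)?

PbF2

Precipitation of each salt starts when its ion product equals its Ksp.
For PbF2: 1.8 × 10^-8 = (0.033)^2 × [Pb^2+]  ⇒  [Pb^2+] = 1.7 × 10^-5 M.
For PbCl2: 1.6 x 10^-5 = (0.08)^2 × [Pb^2+]  ⇒  [Pb^2+] = 2.5 x 10^-3 M.
The salt with the lower threshold [Pb^2+] precipitates first: PbF2.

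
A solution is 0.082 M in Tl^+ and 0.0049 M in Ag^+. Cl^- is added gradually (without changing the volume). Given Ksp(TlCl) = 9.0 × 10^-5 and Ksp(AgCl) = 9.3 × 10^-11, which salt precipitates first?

AgCl

Each salt begins to precipitate when Q = Ksp, i.e. when [Cl^-] reaches its threshold.
For TlCl: 9.0 × 10^-5 = 0.082 × [Cl^-]  ⇒  [Cl^-] = 1.1 x 10^-3 M.
For AgCl: 9.3 × 10^-11 = 0.0049 × [Cl^-]  ⇒  [Cl^-] = 1.9 x 10^-8 M.
The salt with the lower threshold [Cl^-] precipitates first: AgCl.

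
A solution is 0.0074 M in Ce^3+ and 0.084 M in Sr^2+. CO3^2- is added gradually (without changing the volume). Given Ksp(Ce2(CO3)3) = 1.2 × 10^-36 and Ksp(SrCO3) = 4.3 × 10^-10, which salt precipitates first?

Ce2(CO3)3

Precipitation of each salt starts when its ion product equals its Ksp.
For Ce2(CO3)3: 1.2 × 10^-36 = (0.0074)^2 × [CO3^2-]^3  ⇒  [CO3^2-] = 2.8 × 10^-11 M.
For SrCO3: 4.3 × 10^-10 = 0.084 × [CO3^2-]  ⇒  [CO3^2-] = 5.1 × 10^-9 M.
The salt with the lower threshold [CO3^2-] precipitates first: Ce2(CO3)3.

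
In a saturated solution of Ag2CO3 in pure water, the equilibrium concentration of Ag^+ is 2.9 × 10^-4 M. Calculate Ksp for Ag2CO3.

Ag2CO3(s) ⇌ 2 Ag^+ + CO3^2-
Stoichiometry gives [CO3^2-] = (1/2)[Ag^+] = 1.45 × 10^-4 M.
Ksp = [Ag^+]^2[CO3^2-]
Ksp = (2.9 × 10^-4)^2 × 1.45 x 10^-4 = 1.2 × 10^-11

1.2e-11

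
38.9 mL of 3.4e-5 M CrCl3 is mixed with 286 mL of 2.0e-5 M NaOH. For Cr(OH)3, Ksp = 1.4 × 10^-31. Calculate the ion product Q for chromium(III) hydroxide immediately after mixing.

Q = 2.2 × 10^-20

Total volume = 38.9 + 286 = 324.9 mL.
[Cr^3+] = 3.4 × 10^-5 × (38.9/324.9) = 4.07 x 10^-6 M
[OH^-] = 2.0 x 10^-5 × (286/324.9) = 1.76 x 10^-5 M
Cr(OH)3(s) ⇌ Cr^3+ + 3 OH^-, so Q = [Cr^3+][OH^-]^3
Q = (4.07 × 10^-6)(1.76 x 10^-5)^3 = 2.2 × 10^-20
Q > Ksp, so Cr(OH)3 will precipitate.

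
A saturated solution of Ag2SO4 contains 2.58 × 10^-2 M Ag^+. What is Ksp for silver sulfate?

Ag2SO4(s) <=> 2 Ag^+(aq) + SO4^2-(aq)
Stoichiometry gives [SO4^2-] = (1/2)[Ag^+] = 1.290 × 10^-2 M.
Ksp = [Ag^+]^2[SO4^2-]
Ksp = (2.58 × 10^-2)^2 × 1.290 × 10^-2 = 8.59 × 10^-6

Ksp ≈ 8.59 × 10^-6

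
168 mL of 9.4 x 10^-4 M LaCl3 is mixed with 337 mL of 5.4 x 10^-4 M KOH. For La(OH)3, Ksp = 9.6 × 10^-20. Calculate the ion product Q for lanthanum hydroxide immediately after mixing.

Q ≈ 1.5 x 10^-14

Total volume = 168 + 337 = 505 mL.
[La^3+] = 9.4 × 10^-4 × (168/505) = 3.13 × 10^-4 M
[OH^-] = 5.4 × 10^-4 × (337/505) = 3.60 x 10^-4 M
La(OH)3(s) ⇌ La^3+(aq) + 3 OH^-(aq), so Q = [La^3+][OH^-]^3
Q = (3.13 × 10^-4)(3.60 x 10^-4)^3 = 1.5 × 10^-14
Q > Ksp, so La(OH)3 will precipitate.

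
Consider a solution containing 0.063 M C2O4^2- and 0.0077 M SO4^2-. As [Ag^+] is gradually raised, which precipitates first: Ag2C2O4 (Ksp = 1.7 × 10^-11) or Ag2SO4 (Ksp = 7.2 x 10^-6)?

Ag2C2O4

Precipitation of each salt starts when its ion product equals its Ksp.
For Ag2C2O4: 1.7 × 10^-11 = 0.063 × [Ag^+]^2  ⇒  [Ag^+] = 1.6 × 10^-5 M.
For Ag2SO4: 7.2 x 10^-6 = 0.0077 × [Ag^+]^2  ⇒  [Ag^+] = 3.1 x 10^-2 M.
The salt with the lower threshold [Ag^+] precipitates first: Ag2C2O4.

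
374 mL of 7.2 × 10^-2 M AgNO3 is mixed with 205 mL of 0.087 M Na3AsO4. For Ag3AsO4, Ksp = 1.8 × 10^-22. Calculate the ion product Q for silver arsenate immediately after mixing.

3.1 x 10^-6

Total volume = 374 + 205 = 579 mL.
[Ag^+] = 7.2 x 10^-2 × (374/579) = 4.65 x 10^-2 M
[AsO4^3-] = 8.7 x 10^-2 × (205/579) = 3.08 x 10^-2 M
Ag3AsO4(s) <=> 3 Ag^+(aq) + AsO4^3-(aq), so Q = [Ag^+]^3[AsO4^3-]
Q = (4.65 × 10^-2)^3(3.08 x 10^-2) = 3.1 x 10^-6
Q > Ksp, so Ag3AsO4 will precipitate.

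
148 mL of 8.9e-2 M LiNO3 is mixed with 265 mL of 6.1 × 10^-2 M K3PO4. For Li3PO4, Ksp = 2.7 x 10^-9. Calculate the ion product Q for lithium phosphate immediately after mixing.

Total volume = 148 + 265 = 413 mL.
[Li^+] = 8.9 x 10^-2 × (148/413) = 3.19 × 10^-2 M
[PO4^3-] = 6.1 × 10^-2 × (265/413) = 3.91 x 10^-2 M
Li3PO4(s) ⇌ 3 Li^+(aq) + PO4^3-(aq), so Q = [Li^+]^3[PO4^3-]
Q = (3.19 × 10^-2)^3(3.91 x 10^-2) = 1.3 × 10^-6
Q > Ksp, so Li3PO4 will precipitate.

Q ≈ 1.3 x 10^-6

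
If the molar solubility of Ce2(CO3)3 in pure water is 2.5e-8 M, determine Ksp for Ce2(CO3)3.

Ce2(CO3)3(s) ⇌ 2 Ce^3+ + 3 CO3^2-
For each mole of Ce2(CO3)3 that dissolves: [Ce^3+] = 2s, [CO3^2-] = 3s.
Ksp = [Ce^3+]^2[CO3^2-]^3
Substituting: Ksp = (2s)^2(3s)^3 = 108s^5
Ksp = 108 × (2.5 x 10^-8)^5 = 1.1 × 10^-36

Ksp ≈ 1.1 x 10^-36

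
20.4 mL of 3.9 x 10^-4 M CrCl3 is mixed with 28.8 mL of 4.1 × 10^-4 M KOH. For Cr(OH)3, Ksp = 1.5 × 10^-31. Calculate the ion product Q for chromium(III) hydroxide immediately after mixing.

Q ≈ 2.2 × 10^-15

Total volume = 20.4 + 28.8 = 49.2 mL.
[Cr^3+] = 3.9 x 10^-4 × (20.4/49.2) = 1.62 × 10^-4 M
[OH^-] = 4.1 x 10^-4 × (28.8/49.2) = 2.40 x 10^-4 M
Cr(OH)3(s) ⇌ Cr^3+(aq) + 3 OH^-(aq), so Q = [Cr^3+][OH^-]^3
Q = (1.62 × 10^-4)(2.40 x 10^-4)^3 = 2.2 × 10^-15
Q > Ksp, so Cr(OH)3 will precipitate.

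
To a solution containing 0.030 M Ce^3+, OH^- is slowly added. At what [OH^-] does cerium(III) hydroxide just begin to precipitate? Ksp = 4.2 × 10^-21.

[OH^-] ≈ 5.2e-7 M

Ce(OH)3(s) ⇌ Ce^3+(aq) + 3 OH^-(aq)
Ksp = [Ce^3+][OH^-]^3
Precipitation begins when Q = Ksp. With [Ce^3+] = 0.030 M:
4.2 × 10^-21 = (0.030) × [OH^-]^3
[OH^-] = (4.2 × 10^-21 / 3.0 x 10^-2)^(1/3) = 5.2 × 10^-7 M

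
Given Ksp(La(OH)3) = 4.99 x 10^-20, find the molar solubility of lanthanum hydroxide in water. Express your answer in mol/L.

s = 6.56 × 10^-6 M

La(OH)3(s) ⇌ La^3+ + 3 OH^-
Ksp = [La^3+][OH^-]^3
With molar solubility s: [La^3+] = s, [OH^-] = 3s.
Substituting: Ksp = s(3s)^3 = 27s^4
Solving, s = (4.99 x 10^-20/27)^(1/4) = 6.56 × 10^-6 M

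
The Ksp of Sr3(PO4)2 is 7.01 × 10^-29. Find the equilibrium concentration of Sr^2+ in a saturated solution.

Sr3(PO4)2(s) ⇌ 3 Sr^2+ + 2 PO4^3-
Ksp = [Sr^2+]^3[PO4^3-]^2
For each mole of Sr3(PO4)2 that dissolves: [Sr^2+] = 3s, [PO4^3-] = 2s.
Ksp = (3s)^3(2s)^2 = 108s^5
s = (7.01 × 10^-29 / 108)^(1/5) = 9.172 × 10^-7 M
[Sr^2+] = 3s = 2.75 × 10^-6 M

[Sr^2+] = 2.75e-6 M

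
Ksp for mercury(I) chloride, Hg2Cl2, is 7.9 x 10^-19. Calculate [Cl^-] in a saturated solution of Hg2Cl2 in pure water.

Hg2Cl2(s) ⇌ Hg2^2+(aq) + 2 Cl^-(aq)
Ksp = [Hg2^2+][Cl^-]^2
Let s = molar solubility. Then [Hg2^2+] = s and [Cl^-] = 2s.
Ksp = s(2s)^2 = 4s^3
Solving, s = (7.9 x 10^-19/4)^(1/3) = 5.82 × 10^-7 M
[Cl^-] = 2s = 1.2 x 10^-6 M

[Cl^-] ≈ 1.2e-6 M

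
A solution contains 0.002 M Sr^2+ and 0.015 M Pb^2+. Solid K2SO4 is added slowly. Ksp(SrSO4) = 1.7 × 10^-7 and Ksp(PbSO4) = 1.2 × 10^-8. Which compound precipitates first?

PbSO4

Each salt begins to precipitate when Q = Ksp, i.e. when [SO4^2-] reaches its threshold.
For SrSO4: 1.7 × 10^-7 = 0.002 × [SO4^2-]  ⇒  [SO4^2-] = 8.5 x 10^-5 M.
For PbSO4: 1.2 × 10^-8 = 0.015 × [SO4^2-]  ⇒  [SO4^2-] = 8.0 × 10^-7 M.
The salt with the lower threshold [SO4^2-] precipitates first: PbSO4.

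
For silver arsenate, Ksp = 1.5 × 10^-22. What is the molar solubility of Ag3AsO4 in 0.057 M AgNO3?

Ag3AsO4(s) ⇌ 3 Ag^+(aq) + AsO4^3-(aq)
Ksp = [Ag^+]^3[AsO4^3-]
If s mol/L dissolves here, [Ag^+] = 0.057 + 3s ≈ 0.057, [AsO4^3-] = s (since Ag^+ from AgNO3 dominates).
Ksp ≈ (0.057)^3 × s
s = 8.1 × 10^-19 M
Check: 3s = 2.4 × 10^-18 ≪ 0.057, so the approximation is valid.

s ≈ 8.1 × 10^-19 M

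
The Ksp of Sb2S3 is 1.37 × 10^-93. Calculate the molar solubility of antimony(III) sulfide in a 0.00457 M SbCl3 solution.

1.34 × 10^-30 M

Sb2S3(s) ⇌ 2 Sb^3+ + 3 S^2-
Ksp = [Sb^3+]^2[S^2-]^3
Let s = moles of Sb2S3 that dissolve per litre. [Sb^3+] = 0.00457 + 2s ≈ 0.00457, [S^2-] = 3s (Ksp is small, so little additional dissolves).
Ksp ≈ (0.00457)^2 × (3s)^3
s = 1.34 × 10^-30 M
Check: 2s = 2.7 × 10^-30 ≪ 0.00457, so the approximation is valid.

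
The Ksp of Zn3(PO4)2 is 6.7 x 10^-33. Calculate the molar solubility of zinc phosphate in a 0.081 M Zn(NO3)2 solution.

1.8 × 10^-15 M

Zn3(PO4)2(s) ⇌ 3 Zn^2+ + 2 PO4^3-
Ksp = [Zn^2+]^3[PO4^3-]^2
If s mol/L dissolves here, [Zn^2+] = 0.081 + 3s ≈ 0.081, [PO4^3-] = 2s (common-ion effect: Zn^2+ is already 0.081 M).
Ksp ≈ (0.081)^3 × (2s)^2
s = 1.8 x 10^-15 M
Check: 3s = 5.3 × 10^-15 ≪ 0.081, so the approximation is valid.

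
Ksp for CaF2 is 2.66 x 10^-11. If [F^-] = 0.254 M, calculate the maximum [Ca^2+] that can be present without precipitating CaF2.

[Ca^2+] ≈ 4.12e-10 M

CaF2(s) <=> Ca^2+ + 2 F^-
Ksp = [Ca^2+][F^-]^2
Precipitation begins when Q = Ksp. With [F^-] = 0.254 M:
2.66 x 10^-11 = (0.254)^2 × [Ca^2+]
[Ca^2+] = (2.66 x 10^-11 / 6.452 x 10^-2) = 4.12 x 10^-10 M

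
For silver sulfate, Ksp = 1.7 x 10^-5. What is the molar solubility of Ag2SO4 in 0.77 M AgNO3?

2.9 x 10^-5 M

Ag2SO4(s) ⇌ 2 Ag^+ + SO4^2-
Ksp = [Ag^+]^2[SO4^2-]
Let s be the molar solubility in this solution. [Ag^+] = 0.77 + 2s ≈ 0.77, [SO4^2-] = s (Ksp is small, so little additional dissolves).
Ksp ≈ (0.77)^2 × s
s = 2.9 × 10^-5 M
Check: 2s = 5.7 × 10^-5 ≪ 0.77, so the approximation is valid.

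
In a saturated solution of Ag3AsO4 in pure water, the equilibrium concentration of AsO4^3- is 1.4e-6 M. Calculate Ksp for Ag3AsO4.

Ksp ≈ 1.0e-22

Ag3AsO4(s) <=> 3 Ag^+(aq) + AsO4^3-(aq)
Stoichiometry gives [Ag^+] = (3/1)[AsO4^3-] = 4.20 × 10^-6 M.
Ksp = [Ag^+]^3[AsO4^3-]
Ksp = (4.20 x 10^-6)^3 × 1.4 × 10^-6 = 1.0 × 10^-22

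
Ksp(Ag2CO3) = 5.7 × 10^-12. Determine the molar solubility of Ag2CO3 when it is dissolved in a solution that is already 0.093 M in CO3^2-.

Ag2CO3(s) ⇌ 2 Ag^+ + CO3^2-
Ksp = [Ag^+]^2[CO3^2-]
If s mol/L dissolves here, [Ag^+] = 2s, [CO3^2-] = 0.093 + s ≈ 0.093 (common-ion effect: CO3^2- is already 0.093 M).
Ksp ≈ (2s)^2 × 0.093
s = 3.9 × 10^-6 M
Check: s = 3.9 × 10^-6 ≪ 0.093, so the approximation is valid.

s = 3.9 × 10^-6 M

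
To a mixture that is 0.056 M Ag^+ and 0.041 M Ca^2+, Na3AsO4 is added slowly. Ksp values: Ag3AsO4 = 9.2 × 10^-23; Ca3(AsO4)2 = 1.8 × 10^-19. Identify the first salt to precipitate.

Precipitation of each salt starts when its ion product equals its Ksp.
For Ag3AsO4: 9.2 × 10^-23 = (0.056)^3 × [AsO4^3-]  ⇒  [AsO4^3-] = 5.2 × 10^-19 M.
For Ca3(AsO4)2: 1.8 × 10^-19 = (0.041)^3 × [AsO4^3-]^2  ⇒  [AsO4^3-] = 5.1 × 10^-8 M.
The salt with the lower threshold [AsO4^3-] precipitates first: Ag3AsO4.

Ag3AsO4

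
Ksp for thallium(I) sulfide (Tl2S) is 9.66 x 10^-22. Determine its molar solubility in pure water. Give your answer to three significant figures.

6.23 x 10^-8 M

Tl2S(s) <=> 2 Tl^+ + S^2-
Ksp = [Tl^+]^2[S^2-]
Let s = molar solubility. Then [Tl^+] = 2s and [S^2-] = s.
Substituting: Ksp = (2s)^2s = 4s^3
Solving, s = (9.66 x 10^-22/4)^(1/3) = 6.23 × 10^-8 M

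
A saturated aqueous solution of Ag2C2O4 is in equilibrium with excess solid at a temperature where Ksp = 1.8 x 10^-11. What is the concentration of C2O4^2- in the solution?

Ag2C2O4(s) ⇌ 2 Ag^+(aq) + C2O4^2-(aq)
Ksp = [Ag^+]^2[C2O4^2-]
If s mol/L of Ag2C2O4 dissolves, [Ag^+] = 2s and [C2O4^2-] = s.
Substituting: Ksp = (2s)^2s = 4s^3
Solving, s = (1.8 x 10^-11/4)^(1/3) = 1.65 × 10^-4 M
[C2O4^2-] = s = 1.7 × 10^-4 M

[C2O4^2-] = 1.7 × 10^-4 M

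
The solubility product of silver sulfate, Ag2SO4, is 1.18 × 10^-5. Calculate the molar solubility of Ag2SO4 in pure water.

Ag2SO4(s) <=> 2 Ag^+(aq) + SO4^2-(aq)
Ksp = [Ag^+]^2[SO4^2-]
If s mol/L of Ag2SO4 dissolves, [Ag^+] = 2s and [SO4^2-] = s.
Ksp = (2s)^2s = 4s^3
Solving, s = (1.18 × 10^-5/4)^(1/3) = 1.43 × 10^-2 M

s ≈ 0.0143 M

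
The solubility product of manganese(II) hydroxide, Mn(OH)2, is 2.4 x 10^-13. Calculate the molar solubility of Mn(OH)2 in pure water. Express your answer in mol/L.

Mn(OH)2(s) ⇌ Mn^2+ + 2 OH^-
Ksp = [Mn^2+][OH^-]^2
Let s = molar solubility. Then [Mn^2+] = s and [OH^-] = 2s.
So Ksp = s × (2s)^2 = 4s^3
s^3 = 2.4 x 10^-13 / 4, so s = 3.9 x 10^-5 M

3.9 × 10^-5 M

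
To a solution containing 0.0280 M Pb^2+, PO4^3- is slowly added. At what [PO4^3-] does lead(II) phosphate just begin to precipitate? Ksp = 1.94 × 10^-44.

Pb3(PO4)2(s) <=> 3 Pb^2+(aq) + 2 PO4^3-(aq)
Ksp = [Pb^2+]^3[PO4^3-]^2
Precipitation begins when Q = Ksp. With [Pb^2+] = 0.0280 M:
1.94 × 10^-44 = (0.0280)^3 × [PO4^3-]^2
[PO4^3-] = (1.94 × 10^-44 / 2.195 × 10^-5)^(1/2) = 2.97 × 10^-20 M

[PO4^3-] = 2.97 × 10^-20 M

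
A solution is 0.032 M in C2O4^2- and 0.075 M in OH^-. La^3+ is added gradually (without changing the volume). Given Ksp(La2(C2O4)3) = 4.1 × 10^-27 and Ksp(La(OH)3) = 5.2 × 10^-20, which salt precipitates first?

La(OH)3

Each salt begins to precipitate when Q = Ksp, i.e. when [La^3+] reaches its threshold.
For La2(C2O4)3: 4.1 × 10^-27 = (0.032)^3 × [La^3+]^2  ⇒  [La^3+] = 1.1 × 10^-11 M.
For La(OH)3: 5.2 × 10^-20 = (0.075)^3 × [La^3+]  ⇒  [La^3+] = 1.2 × 10^-16 M.
The salt with the lower threshold [La^3+] precipitates first: La(OH)3.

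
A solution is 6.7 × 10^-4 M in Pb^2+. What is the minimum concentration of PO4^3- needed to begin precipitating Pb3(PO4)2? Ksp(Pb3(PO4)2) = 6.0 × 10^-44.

[PO4^3-] ≈ 1.4 × 10^-17 M

Pb3(PO4)2(s) ⇌ 3 Pb^2+ + 2 PO4^3-
Ksp = [Pb^2+]^3[PO4^3-]^2
Precipitation begins when Q = Ksp. With [Pb^2+] = 6.7 × 10^-4 M:
6.0 × 10^-44 = (6.7 × 10^-4)^3 × [PO4^3-]^2
[PO4^3-] = (6.0 × 10^-44 / 3.01 × 10^-10)^(1/2) = 1.4 × 10^-17 M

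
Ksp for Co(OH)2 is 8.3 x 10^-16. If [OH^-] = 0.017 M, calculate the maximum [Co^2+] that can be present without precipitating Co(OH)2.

2.9 × 10^-12 M

Co(OH)2(s) ⇌ Co^2+ + 2 OH^-
Ksp = [Co^2+][OH^-]^2
Precipitation begins when Q = Ksp. With [OH^-] = 0.017 M:
8.3 x 10^-16 = (0.017)^2 × [Co^2+]
[Co^2+] = (8.3 x 10^-16 / 2.89 × 10^-4) = 2.9 x 10^-12 M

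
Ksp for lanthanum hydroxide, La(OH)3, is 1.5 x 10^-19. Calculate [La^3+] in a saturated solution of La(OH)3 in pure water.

La(OH)3(s) ⇌ La^3+(aq) + 3 OH^-(aq)
Ksp = [La^3+][OH^-]^3
For each mole of La(OH)3 that dissolves: [La^3+] = s, [OH^-] = 3s.
So Ksp = s × (3s)^3 = 27s^4
s^4 = 1.5 x 10^-19 / 27, so s = 8.63 × 10^-6 M
[La^3+] = s = 8.6 × 10^-6 M

[La^3+] ≈ 8.6 × 10^-6 M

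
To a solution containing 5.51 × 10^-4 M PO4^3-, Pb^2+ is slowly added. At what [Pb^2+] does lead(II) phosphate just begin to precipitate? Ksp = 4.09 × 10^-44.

5.13 × 10^-13 M

Pb3(PO4)2(s) ⇌ 3 Pb^2+(aq) + 2 PO4^3-(aq)
Ksp = [Pb^2+]^3[PO4^3-]^2
Precipitation begins when Q = Ksp. With [PO4^3-] = 5.51 × 10^-4 M:
4.09 × 10^-44 = (5.51 × 10^-4)^2 × [Pb^2+]^3
[Pb^2+] = (4.09 × 10^-44 / 3.036 x 10^-7)^(1/3) = 5.13 × 10^-13 M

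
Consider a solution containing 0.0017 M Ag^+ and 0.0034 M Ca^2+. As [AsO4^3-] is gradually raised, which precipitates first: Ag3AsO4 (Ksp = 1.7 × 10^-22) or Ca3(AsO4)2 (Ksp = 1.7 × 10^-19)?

Each salt begins to precipitate when Q = Ksp, i.e. when [AsO4^3-] reaches its threshold.
For Ag3AsO4: 1.7 × 10^-22 = (0.0017)^3 × [AsO4^3-]  ⇒  [AsO4^3-] = 3.5 × 10^-14 M.
For Ca3(AsO4)2: 1.7 × 10^-19 = (0.0034)^3 × [AsO4^3-]^2  ⇒  [AsO4^3-] = 2.1 x 10^-6 M.
The salt with the lower threshold [AsO4^3-] precipitates first: Ag3AsO4.

Ag3AsO4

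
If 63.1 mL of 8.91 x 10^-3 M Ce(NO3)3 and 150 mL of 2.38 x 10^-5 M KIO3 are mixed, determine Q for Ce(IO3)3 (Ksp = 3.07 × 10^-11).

Q = 1.24 × 10^-17

Total volume = 63.1 + 150 = 213.1 mL.
[Ce^3+] = 8.91 × 10^-3 × (63.1/213.1) = 2.638 x 10^-3 M
[IO3^-] = 2.38 × 10^-5 × (150/213.1) = 1.675 × 10^-5 M
Ce(IO3)3(s) ⇌ Ce^3+(aq) + 3 IO3^-(aq), so Q = [Ce^3+][IO3^-]^3
Q = (2.638 × 10^-3)(1.675 × 10^-5)^3 = 1.24 × 10^-17
Q < Ksp, so no precipitate of Ce(IO3)3 forms.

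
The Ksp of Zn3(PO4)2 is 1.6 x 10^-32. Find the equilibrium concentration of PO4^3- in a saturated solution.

[PO4^3-] ≈ 3.4e-7 M

Zn3(PO4)2(s) ⇌ 3 Zn^2+(aq) + 2 PO4^3-(aq)
Ksp = [Zn^2+]^3[PO4^3-]^2
If s mol/L of Zn3(PO4)2 dissolves, [Zn^2+] = 3s and [PO4^3-] = 2s.
Ksp = (3s)^3(2s)^2 = 108s^5
s^5 = 1.6 x 10^-32 / 108, so s = 1.71 × 10^-7 M
[PO4^3-] = 2s = 3.4 × 10^-7 M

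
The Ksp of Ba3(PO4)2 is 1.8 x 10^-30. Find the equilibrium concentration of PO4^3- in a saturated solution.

[PO4^3-] ≈ 8.8 × 10^-7 M

Ba3(PO4)2(s) ⇌ 3 Ba^2+ + 2 PO4^3-
Ksp = [Ba^2+]^3[PO4^3-]^2
With molar solubility s: [Ba^2+] = 3s, [PO4^3-] = 2s.
Substituting: Ksp = (3s)^3(2s)^2 = 108s^5
s^5 = 1.8 x 10^-30 / 108, so s = 4.41 × 10^-7 M
[PO4^3-] = 2s = 8.8 × 10^-7 M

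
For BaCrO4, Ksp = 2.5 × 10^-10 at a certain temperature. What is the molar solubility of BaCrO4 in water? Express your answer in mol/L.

BaCrO4(s) ⇌ Ba^2+ + CrO4^2-
Ksp = [Ba^2+][CrO4^2-]
Let s = molar solubility. Then [Ba^2+] = s and [CrO4^2-] = s.
Ksp = s × s = s^2
s = √(2.5 × 10^-10) = 1.6 × 10^-5 M

1.6 x 10^-5 M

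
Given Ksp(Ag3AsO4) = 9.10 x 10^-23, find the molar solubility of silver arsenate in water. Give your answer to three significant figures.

s ≈ 1.35e-6 M

Ag3AsO4(s) <=> 3 Ag^+(aq) + AsO4^3-(aq)
Ksp = [Ag^+]^3[AsO4^3-]
With molar solubility s: [Ag^+] = 3s, [AsO4^3-] = s.
Ksp = (3s)^3s = 27s^4
Solving, s = (9.10 x 10^-23/27)^(1/4) = 1.35 × 10^-6 M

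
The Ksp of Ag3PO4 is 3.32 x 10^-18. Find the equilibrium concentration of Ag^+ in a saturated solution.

Ag3PO4(s) ⇌ 3 Ag^+ + PO4^3-
Ksp = [Ag^+]^3[PO4^3-]
With molar solubility s: [Ag^+] = 3s, [PO4^3-] = s.
Substituting: Ksp = (3s)^3s = 27s^4
s^4 = 3.32 x 10^-18 / 27, so s = 1.873 × 10^-5 M
[Ag^+] = 3s = 5.62 × 10^-5 M

5.62 × 10^-5 M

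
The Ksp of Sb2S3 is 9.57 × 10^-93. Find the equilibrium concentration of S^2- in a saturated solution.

Sb2S3(s) ⇌ 2 Sb^3+ + 3 S^2-
Ksp = [Sb^3+]^2[S^2-]^3
For each mole of Sb2S3 that dissolves: [Sb^3+] = 2s, [S^2-] = 3s.
So Ksp = (2s)^2 × (3s)^3 = 108s^5
s^5 = 9.57 × 10^-93 / 108, so s = 1.547 × 10^-19 M
[S^2-] = 3s = 4.64 x 10^-19 M

[S^2-] = 4.64e-19 M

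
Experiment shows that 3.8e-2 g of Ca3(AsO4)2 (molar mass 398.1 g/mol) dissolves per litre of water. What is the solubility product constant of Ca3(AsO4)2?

Ksp ≈ 8.6 x 10^-19

Molar solubility s = (3.8 x 10^-2 g/L) / (398.1 g/mol) = 9.55 × 10^-5 M.
Ca3(AsO4)2(s) ⇌ 3 Ca^2+ + 2 AsO4^3-
For each mole of Ca3(AsO4)2 that dissolves: [Ca^2+] = 3s, [AsO4^3-] = 2s.
Ksp = [Ca^2+]^3[AsO4^3-]^2
So Ksp = (3s)^3 × (2s)^2 = 108s^5
With s = 9.55 x 10^-5: Ksp = 8.6 × 10^-19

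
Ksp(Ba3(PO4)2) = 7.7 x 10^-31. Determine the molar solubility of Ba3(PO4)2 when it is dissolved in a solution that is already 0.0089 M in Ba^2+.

Ba3(PO4)2(s) ⇌ 3 Ba^2+(aq) + 2 PO4^3-(aq)
Ksp = [Ba^2+]^3[PO4^3-]^2
Let s = moles of Ba3(PO4)2 that dissolve per litre. [Ba^2+] = 0.0089 + 3s ≈ 0.0089, [PO4^3-] = 2s (Ksp is small, so little additional dissolves).
Ksp ≈ (0.0089)^3 × (2s)^2
s = 5.2 × 10^-13 M
Check: 3s = 1.6 × 10^-12 ≪ 0.0089, so the approximation is valid.

5.2e-13 M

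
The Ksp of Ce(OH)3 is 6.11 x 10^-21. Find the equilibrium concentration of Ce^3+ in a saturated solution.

Ce(OH)3(s) ⇌ Ce^3+(aq) + 3 OH^-(aq)
Ksp = [Ce^3+][OH^-]^3
With molar solubility s: [Ce^3+] = s, [OH^-] = 3s.
So Ksp = s × (3s)^3 = 27s^4
s = (6.11 x 10^-21 / 27)^(1/4) = 3.879 × 10^-6 M
[Ce^3+] = s = 3.88 x 10^-6 M

[Ce^3+] ≈ 3.88 × 10^-6 M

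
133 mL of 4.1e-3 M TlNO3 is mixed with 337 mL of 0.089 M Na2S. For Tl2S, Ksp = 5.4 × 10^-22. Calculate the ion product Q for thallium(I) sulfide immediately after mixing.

Q ≈ 8.6e-8

Total volume = 133 + 337 = 470 mL.
[Tl^+] = 4.1 × 10^-3 × (133/470) = 1.16 × 10^-3 M
[S^2-] = 8.9 x 10^-2 × (337/470) = 6.38 × 10^-2 M
Tl2S(s) ⇌ 2 Tl^+ + S^2-, so Q = [Tl^+]^2[S^2-]
Q = (1.16 x 10^-3)^2(6.38 × 10^-2) = 8.6 x 10^-8
Q > Ksp, so Tl2S will precipitate.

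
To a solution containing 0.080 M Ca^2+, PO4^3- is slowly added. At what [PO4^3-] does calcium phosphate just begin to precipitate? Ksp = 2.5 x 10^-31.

Ca3(PO4)2(s) <=> 3 Ca^2+(aq) + 2 PO4^3-(aq)
Ksp = [Ca^2+]^3[PO4^3-]^2
Precipitation begins when Q = Ksp. With [Ca^2+] = 0.080 M:
2.5 x 10^-31 = (0.080)^3 × [PO4^3-]^2
[PO4^3-] = (2.5 x 10^-31 / 5.12 × 10^-4)^(1/2) = 2.2 x 10^-14 M

2.2 × 10^-14 M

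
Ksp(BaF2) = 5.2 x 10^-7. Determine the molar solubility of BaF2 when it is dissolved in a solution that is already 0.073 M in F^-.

BaF2(s) ⇌ Ba^2+(aq) + 2 F^-(aq)
Ksp = [Ba^2+][F^-]^2
Let s = moles of BaF2 that dissolve per litre. [Ba^2+] = s, [F^-] = 0.073 + 2s ≈ 0.073 (since the F^- already present dominates).
Ksp ≈ s × (0.073)^2
s = 9.8 × 10^-5 M
Check: 2s = 2.0 x 10^-4 ≪ 0.073, so the approximation is valid.

9.8 x 10^-5 M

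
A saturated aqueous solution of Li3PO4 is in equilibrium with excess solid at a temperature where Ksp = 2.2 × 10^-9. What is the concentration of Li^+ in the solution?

[Li^+] ≈ 9.0 × 10^-3 M

Li3PO4(s) ⇌ 3 Li^+(aq) + PO4^3-(aq)
Ksp = [Li^+]^3[PO4^3-]
Let s = molar solubility. Then [Li^+] = 3s and [PO4^3-] = s.
Ksp = (3s)^3s = 27s^4
s = (2.2 × 10^-9 / 27)^(1/4) = 3.00 x 10^-3 M
[Li^+] = 3s = 9.0 × 10^-3 M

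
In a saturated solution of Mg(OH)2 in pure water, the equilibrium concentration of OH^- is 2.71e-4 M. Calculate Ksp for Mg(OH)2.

Mg(OH)2(s) <=> Mg^2+(aq) + 2 OH^-(aq)
Stoichiometry gives [Mg^2+] = (1/2)[OH^-] = 1.355 x 10^-4 M.
Ksp = [Mg^2+][OH^-]^2
Ksp = 1.355 x 10^-4 × (2.71 × 10^-4)^2 = 9.95 × 10^-12

Ksp = 9.95 x 10^-12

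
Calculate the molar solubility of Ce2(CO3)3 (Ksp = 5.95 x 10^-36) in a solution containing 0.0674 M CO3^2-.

s ≈ 6.97 × 10^-17 M

Ce2(CO3)3(s) ⇌ 2 Ce^3+ + 3 CO3^2-
Ksp = [Ce^3+]^2[CO3^2-]^3
Let s be the molar solubility in this solution. [Ce^3+] = 2s, [CO3^2-] = 0.0674 + 3s ≈ 0.0674 (Ksp is small, so little additional dissolves).
Ksp ≈ (2s)^2 × (0.0674)^3
s = 6.97 × 10^-17 M
Check: 3s = 2.1 × 10^-16 ≪ 0.0674, so the approximation is valid.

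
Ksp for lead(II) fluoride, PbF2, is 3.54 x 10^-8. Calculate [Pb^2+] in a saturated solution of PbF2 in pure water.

[Pb^2+] ≈ 2.07 × 10^-3 M

PbF2(s) <=> Pb^2+(aq) + 2 F^-(aq)
Ksp = [Pb^2+][F^-]^2
With molar solubility s: [Pb^2+] = s, [F^-] = 2s.
Substituting: Ksp = s(2s)^2 = 4s^3
Solving, s = (3.54 x 10^-8/4)^(1/3) = 2.068 × 10^-3 M
[Pb^2+] = s = 2.07 × 10^-3 M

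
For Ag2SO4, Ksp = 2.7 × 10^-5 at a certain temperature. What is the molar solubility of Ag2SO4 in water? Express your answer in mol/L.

Ag2SO4(s) <=> 2 Ag^+(aq) + SO4^2-(aq)
Ksp = [Ag^+]^2[SO4^2-]
For each mole of Ag2SO4 that dissolves: [Ag^+] = 2s, [SO4^2-] = s.
Substituting: Ksp = (2s)^2s = 4s^3
Solving, s = (2.7 × 10^-5/4)^(1/3) = 1.9 x 10^-2 M

s ≈ 1.9 × 10^-2 M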